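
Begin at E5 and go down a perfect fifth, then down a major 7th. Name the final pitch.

Bb3

E5 down a perfect fifth → A4 (7 semitones).
Down a major seventh from A4: Bb3 (11 semitones down).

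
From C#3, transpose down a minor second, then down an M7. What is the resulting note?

C#3 down a minor second → B#2 (1 semitone).
Down a major seventh from B#2: C#2 (11 semitones down).

C#2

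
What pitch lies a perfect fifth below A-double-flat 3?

D-double-flat 3

The fifth takes the letter from A down to D.
A perfect fifth spans 7 semitones, so from Abb3 the target pitch is Dbb3.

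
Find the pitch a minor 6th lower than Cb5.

Eb4

Six letter names down from C: E.
A minor sixth spans 8 semitones, so from Cb5 the target pitch is Eb4.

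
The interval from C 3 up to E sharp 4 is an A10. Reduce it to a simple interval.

augmented third

Each octave removed subtracts seven from the number: 10 − 7 = 3.
That makes an augmented tenth a compound augmented third — an octave plus an augmented third.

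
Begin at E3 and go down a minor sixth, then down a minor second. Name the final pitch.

E3 down a minor sixth → G#2 (8 semitones).
Down a minor second from G#2: F##2 (1 semitone down).

F##2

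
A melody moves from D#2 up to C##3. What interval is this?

D to C spans seven letter names (D-E-F-G-A-B-C), so the interval is some kind of seventh.
D#2 to C##3 is 11 semitones, matching the major seventh exactly, so the quality is major.

major seventh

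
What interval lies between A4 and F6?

A to F spans six letter names (A-B-C-D-E-F), plus an octave — that makes it a thirteenth of some quality.
A4 to F6 is 20 semitones, a half step short of the major thirteenth (21), so this is minor.
(Equivalently, a compound minor sixth: a minor sixth plus an octave.)

minor thirteenth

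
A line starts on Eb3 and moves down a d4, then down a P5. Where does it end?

E2

Down a diminished fourth from Eb3: B2 (4 semitones down).
B2 down a perfect fifth → E2 (7 semitones).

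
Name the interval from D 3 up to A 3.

perfect fifth

D to A spans five letter names (D-E-F-G-A), so the interval is some kind of fifth.
Counting semitones, D3→A3 is 7, which is the perfect fifth.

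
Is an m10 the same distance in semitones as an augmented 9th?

A minor tenth = 15 semitones = an augmented ninth; enharmonically equal.

Yes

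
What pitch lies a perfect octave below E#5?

E#4

For an octave the letter name doesn't change: still E, an octave down.
Moving 12 semitones down from E#5 (the size of a perfect octave) reaches E#4.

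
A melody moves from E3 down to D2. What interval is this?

major 9th

Descending from E3 to D2 is the same interval as ascending D2 to E3.
D to E spans two letter names (D-E), plus an octave — that makes it a ninth of some quality.
Counting semitones, D2→E3 is 14, which is the major ninth.
(Equivalently, a compound major second: a major second plus an octave.)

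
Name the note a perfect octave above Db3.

An octave keeps the letter name D, an octave up from D.
Moving 12 semitones up from Db3 (the size of a perfect octave) reaches Db4.

Db4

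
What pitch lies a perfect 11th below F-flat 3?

The eleventh's letter: F down four letter names plus an octave → C.
A perfect eleventh is 17 semitones; 17 semitones down from Fb3 gives Cb2.

C-flat 2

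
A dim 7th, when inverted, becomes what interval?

A2

Inverted interval numbers add to nine, so a seventh pairs with a second (7 + 2 = 9).
Quality inverts too: diminished becomes augmented. That makes the inversion an augmented second.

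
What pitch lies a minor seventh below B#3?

C##3

Seven letter names down from B: C.
A minor seventh spans 10 semitones, so from B#3 the target pitch is C##3.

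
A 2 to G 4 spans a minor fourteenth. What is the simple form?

Each octave removed subtracts seven from the number: 14 − 7 = 7.
So a minor fourteenth is an octave plus a minor seventh. The quality is unchanged.

m7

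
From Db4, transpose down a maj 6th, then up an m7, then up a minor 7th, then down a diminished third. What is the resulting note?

Bb4

Db4 down a major sixth → Fb3 (9 semitones).
A minor seventh up from Fb3 is Ebb4.
A minor seventh up from Ebb4 is Dbb5.
A diminished third down from Dbb5 is Bb4.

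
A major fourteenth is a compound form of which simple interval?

Take out an octave (7 from the number): 14 − 7 = 7.
Quality carries through unchanged, so the simple form is a major seventh.

major seventh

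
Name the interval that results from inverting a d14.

First reduce the compound diminished fourteenth to its simple form, a diminished seventh.
Inverted interval numbers add to nine, so a seventh pairs with a second (7 + 2 = 9).
The quality also flips — diminished becomes augmented — giving an augmented second.

augmented second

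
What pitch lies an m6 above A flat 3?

Counting six letter names up from A lands on F.
Moving 8 semitones up from Ab3 (the size of a minor sixth) reaches Fb4.

F flat 4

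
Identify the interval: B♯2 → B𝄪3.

B to B is the same letter name, plus an octave: an octave.
The perfect octave is 12 semitones; here we have 13, one semitone wider: augmented.

augmented octave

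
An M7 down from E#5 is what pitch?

F#4

Counting seven letter names down from E lands on F.
Moving 11 semitones down from E#5 (the size of a major seventh) reaches F#4.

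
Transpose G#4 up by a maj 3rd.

B#4

Counting three letter names up from G lands on B.
A major third is 4 semitones; 4 semitones up from G#4 gives B#4.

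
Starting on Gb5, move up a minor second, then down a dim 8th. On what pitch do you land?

Ab4

Up a minor second from Gb5: Abb5 (1 semitone up).
Abb5 down a diminished octave → Ab4 (11 semitones).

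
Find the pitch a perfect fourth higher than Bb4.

Eb5

Four letter names up from B: E.
A perfect fourth is 5 semitones; 5 semitones up from Bb4 gives Eb5.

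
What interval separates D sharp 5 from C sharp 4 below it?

Descending from D#5 to C#4 is the same interval as ascending C#4 to D#5.
C to D spans two letter names (C-D), plus an octave, so the interval is some kind of ninth.
C#4 to D#5 is 14 semitones, matching the major ninth exactly, so the quality is major.
(Equivalently, a compound major second: a major second plus an octave.)

M9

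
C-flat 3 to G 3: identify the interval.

A5

C to G spans five letter names (C-D-E-F-G), so the interval is some kind of fifth.
Cb3 to G3 spans 8 semitones — one semitone wider than the perfect fifth (7) — giving an augmented fifth.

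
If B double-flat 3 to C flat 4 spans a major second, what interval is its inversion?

Interval numbers invert to sum to nine: 2 + 7 = 9, so a second inverts to a seventh.
The quality also flips — major becomes minor — giving a minor seventh.

minor seventh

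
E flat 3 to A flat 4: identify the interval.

perfect 11th

E to A spans four letter names (E-F-G-A), plus an octave — that makes it an eleventh of some quality.
Eb3 to Ab4 is 17 semitones, matching the perfect eleventh exactly, so the quality is perfect.
(Equivalently, a compound perfect fourth: a perfect fourth plus an octave.)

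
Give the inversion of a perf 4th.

perfect 5th

Inverted interval numbers add to nine, so a fourth pairs with a fifth (4 + 5 = 9).
Quality inverts too: perfect stays perfect. That makes the inversion a perfect fifth.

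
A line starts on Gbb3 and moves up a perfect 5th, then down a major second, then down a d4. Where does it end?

Gbb3 up a perfect fifth → Dbb4 (7 semitones).
A major second down from Dbb4 is Cbb4.
Down a diminished fourth from Cbb4: Gb3 (4 semitones down).

Gb3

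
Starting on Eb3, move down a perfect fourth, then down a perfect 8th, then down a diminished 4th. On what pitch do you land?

Eb3 down a perfect fourth → Bb2 (5 semitones).
Down a perfect octave from Bb2: Bb1 (12 semitones down).
A diminished fourth down from Bb1 is F#1.

F#1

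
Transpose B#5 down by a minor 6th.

Six letter names down from B: D.
A minor sixth is 8 semitones; 8 semitones down from B#5 gives D##5.

D##5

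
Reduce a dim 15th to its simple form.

Each octave removed subtracts seven from the number: 15 − 7 = 8.
So a diminished fifteenth is an octave plus a diminished octave. The quality is unchanged.

diminished octave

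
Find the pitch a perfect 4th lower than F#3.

C#3

The fourth takes the letter from F down to C.
Moving 5 semitones down from F#3 (the size of a perfect fourth) reaches C#3.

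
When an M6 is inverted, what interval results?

Interval numbers invert to sum to nine: 6 + 3 = 9, so a sixth inverts to a third.
And major becomes minor under inversion, so we get a minor third.

minor third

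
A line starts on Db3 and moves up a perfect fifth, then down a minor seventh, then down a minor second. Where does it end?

Up a perfect fifth from Db3: Ab3 (7 semitones up).
Down a minor seventh from Ab3: Bb2 (10 semitones down).
A minor second down from Bb2 is A2.

A2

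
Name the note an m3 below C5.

Counting three letter names down from C lands on A.
A minor third spans 3 semitones, so from C5 the target pitch is A4.

A4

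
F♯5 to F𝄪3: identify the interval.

Descending from F#5 to F##3 is the same interval as ascending F##3 to F#5.
F to F is the same letter name, plus 2 octaves: a fifteenth.
F##3 to F#5 spans 23 semitones — one semitone narrower than the perfect fifteenth (24) — giving a diminished fifteenth.
(Equivalently, a compound diminished octave: a diminished octave plus an octave.)

diminished 15th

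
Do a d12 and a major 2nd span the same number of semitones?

No

A diminished twelfth is 18 semitones but a major second is 2 semitones — different sizes.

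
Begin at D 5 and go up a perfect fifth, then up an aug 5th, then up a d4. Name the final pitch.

A perfect fifth up from D5 is A5.
Up an augmented fifth from A5: E#6 (8 semitones up).
Up a diminished fourth from E#6: A6 (4 semitones up).

A 6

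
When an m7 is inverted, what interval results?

M2

Interval numbers invert to sum to nine: 7 + 2 = 9, so a seventh inverts to a second.
The quality also flips — minor becomes major — giving a major second.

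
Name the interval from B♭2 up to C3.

M2

B to C spans two letter names (B-C), so the interval is some kind of second.
Bb2 to C3 is 2 semitones, matching the major second exactly, so the quality is major.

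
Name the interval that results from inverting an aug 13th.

d3

First reduce the compound augmented thirteenth to its simple form, an augmented sixth.
Inverted interval numbers add to nine, so a sixth pairs with a third (6 + 3 = 9).
Quality inverts too: augmented becomes diminished. That makes the inversion a diminished third.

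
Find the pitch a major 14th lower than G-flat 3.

Seven letters down from G (plus an octave) reaches A.
Moving 23 semitones down from Gb3 (the size of a major fourteenth) reaches Abb1.

A-double-flat 1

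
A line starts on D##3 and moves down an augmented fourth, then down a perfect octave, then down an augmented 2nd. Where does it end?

D##3 down an augmented fourth → A#2 (6 semitones).
A#2 down a perfect octave → A#1 (12 semitones).
Down an augmented second from A#1: G1 (3 semitones down).

G1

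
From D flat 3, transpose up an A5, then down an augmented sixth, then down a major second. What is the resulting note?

An augmented fifth up from Db3 is A3.
Down an augmented sixth from A3: Cb3 (10 semitones down).
Down a major second from Cb3: Bbb2 (2 semitones down).

B double-flat 2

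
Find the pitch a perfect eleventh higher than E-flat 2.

The eleventh's letter: E up four letter names plus an octave → A.
A perfect eleventh is 17 semitones; 17 semitones up from Eb2 gives Ab3.

A-flat 3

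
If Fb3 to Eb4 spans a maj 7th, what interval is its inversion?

minor 2nd

The rule of nine gives the new number: 9 − 7 = 2, so a seventh becomes a second.
Quality inverts too: major becomes minor. That makes the inversion a minor second.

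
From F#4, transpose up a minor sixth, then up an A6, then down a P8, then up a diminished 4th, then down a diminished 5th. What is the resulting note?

F#4 up a minor sixth → D5 (8 semitones).
D5 up an augmented sixth → B#5 (10 semitones).
Down a perfect octave from B#5: B#4 (12 semitones down).
B#4 up a diminished fourth → E5 (4 semitones).
Down a diminished fifth from E5: A#4 (6 semitones down).

A#4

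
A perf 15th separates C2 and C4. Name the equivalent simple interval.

Take out an octave (7 from the number): 15 − 7 = 8.
So a perfect fifteenth is an octave plus a perfect octave. The quality is unchanged.

P8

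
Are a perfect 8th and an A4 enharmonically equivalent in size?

No

A perfect octave spans 12 semitones; an augmented fourth spans 6 semitones. They differ by 6.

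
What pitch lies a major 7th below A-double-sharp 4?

B-sharp 3

Counting seven letter names down from A lands on B.
Moving 11 semitones down from A##4 (the size of a major seventh) reaches B#3.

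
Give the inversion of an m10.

First reduce the compound minor tenth to its simple form, a minor third.
Inverted interval numbers add to nine, so a third pairs with a sixth (3 + 6 = 9).
The quality also flips — minor becomes major — giving a major sixth.

major 6th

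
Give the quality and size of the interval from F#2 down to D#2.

minor third

Descending from F#2 to D#2 is the same interval as ascending D#2 to F#2.
D to F spans three letter names (D-E-F) — that makes it a third of some quality.
D#2 to F#2 is 3 semitones, a half step short of the major third (4), so this is minor.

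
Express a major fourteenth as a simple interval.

major 7th

Subtracting seven from the interval number removes an octave: 14 − 7 = 7.
That makes a major fourteenth a compound major seventh — an octave plus a major seventh.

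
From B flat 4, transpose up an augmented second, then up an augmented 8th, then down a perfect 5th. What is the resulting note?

F double-sharp 5

An augmented second up from Bb4 is C#5.
Up an augmented octave from C#5: C##6 (13 semitones up).
A perfect fifth down from C##6 is F##5.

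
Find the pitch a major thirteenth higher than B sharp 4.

Counting six letter names plus an octave up from B lands on G.
A major thirteenth spans 21 semitones, so from B#4 the target pitch is G##6.

G double-sharp 6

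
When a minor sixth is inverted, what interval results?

Interval numbers invert to sum to nine: 6 + 3 = 9, so a sixth inverts to a third.
The quality also flips — minor becomes major — giving a major third.

major 3rd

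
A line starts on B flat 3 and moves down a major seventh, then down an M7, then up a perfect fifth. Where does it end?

A major seventh down from Bb3 is Cb3.
Cb3 down a major seventh → Dbb2 (11 semitones).
Dbb2 up a perfect fifth → Abb2 (7 semitones).

A double-flat 2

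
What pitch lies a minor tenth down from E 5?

Counting three letter names plus an octave down from E lands on C.
Moving 15 semitones down from E5 (the size of a minor tenth) reaches C#4.

C sharp 4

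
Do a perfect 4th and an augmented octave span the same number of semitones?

5 semitones (perfect fourth) vs 13 semitones (augmented octave): not equal.

No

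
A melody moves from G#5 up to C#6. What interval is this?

G to C spans four letter names (G-A-B-C) — that makes it a fourth of some quality.
Counting semitones, G#5→C#6 is 5, which is the perfect fourth.

P4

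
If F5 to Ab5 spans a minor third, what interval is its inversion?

Interval numbers invert to sum to nine: 3 + 6 = 9, so a third inverts to a sixth.
The quality also flips — minor becomes major — giving a major sixth.

M6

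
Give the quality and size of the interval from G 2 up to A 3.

major ninth

G to A spans two letter names (G-A), plus an octave — that makes it a ninth of some quality.
G2 to A3 is 14 semitones, matching the major ninth exactly, so the quality is major.
(Equivalently, a compound major second: a major second plus an octave.)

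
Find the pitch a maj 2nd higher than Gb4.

Ab4

Counting two letter names up from G lands on A.
A major second spans 2 semitones, so from Gb4 the target pitch is Ab4.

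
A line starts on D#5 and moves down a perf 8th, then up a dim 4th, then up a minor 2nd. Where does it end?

Down a perfect octave from D#5: D#4 (12 semitones down).
D#4 up a diminished fourth → G4 (4 semitones).
G4 up a minor second → Ab4 (1 semitone).

Ab4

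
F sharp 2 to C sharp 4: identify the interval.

F to C spans five letter names (F-G-A-B-C), plus an octave: a twelfth.
The perfect twelfth spans 19 semitones, and F#2 to C#4 is exactly 19 semitones — so this is a perfect twelfth.
(Equivalently, a compound perfect fifth: a perfect fifth plus an octave.)

perfect 12th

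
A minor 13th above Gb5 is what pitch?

Six letters up from G (plus an octave) reaches E.
Moving 20 semitones up from Gb5 (the size of a minor thirteenth) reaches Ebb7.

Ebb7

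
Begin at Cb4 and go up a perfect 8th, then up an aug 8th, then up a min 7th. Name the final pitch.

Bb6

Up a perfect octave from Cb4: Cb5 (12 semitones up).
Up an augmented octave from Cb5: C6 (13 semitones up).
C6 up a minor seventh → Bb6 (10 semitones).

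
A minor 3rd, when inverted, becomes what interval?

M6

The rule of nine gives the new number: 9 − 3 = 6, so a third becomes a sixth.
Quality inverts too: minor becomes major. That makes the inversion a major sixth.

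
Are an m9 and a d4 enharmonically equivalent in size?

No

A minor ninth spans 13 semitones; a diminished fourth spans 4 semitones. They differ by 9.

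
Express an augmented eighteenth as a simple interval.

augmented fourth

Each octave removed subtracts seven from the number: 18 − 14 = 4.
That makes an augmented eighteenth a compound augmented fourth — 2 octaves plus an augmented fourth.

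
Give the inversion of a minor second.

The rule of nine gives the new number: 9 − 2 = 7, so a second becomes a seventh.
Quality inverts too: minor becomes major. That makes the inversion a major seventh.

major 7th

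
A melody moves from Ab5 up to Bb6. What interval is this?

A to B spans two letter names (A-B), plus an octave: a ninth.
The major ninth spans 14 semitones, and Ab5 to Bb6 is exactly 14 semitones — so this is a major ninth.
(Equivalently, a compound major second: a major second plus an octave.)

major 9th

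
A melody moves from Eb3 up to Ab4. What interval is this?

E to A spans four letter names (E-F-G-A), plus an octave — that makes it an eleventh of some quality.
Counting semitones, Eb3→Ab4 is 17, which is the perfect eleventh.
(Equivalently, a compound perfect fourth: a perfect fourth plus an octave.)

P11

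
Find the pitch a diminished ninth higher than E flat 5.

F double-flat 6

Two letters up from E (plus an octave) reaches F.
A diminished ninth is 12 semitones; 12 semitones up from Eb5 gives Fbb6.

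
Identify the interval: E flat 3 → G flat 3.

E to G spans three letter names (E-F-G): a third.
A major third would be 4 semitones, but Eb3 to Gb3 is 3 — one semitone narrower, making it a minor third.

minor 3rd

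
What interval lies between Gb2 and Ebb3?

m6

G to E spans six letter names (G-A-B-C-D-E) — that makes it a sixth of some quality.
A major sixth would be 9 semitones, but Gb2 to Ebb3 is 8 — one semitone narrower, making it a minor sixth.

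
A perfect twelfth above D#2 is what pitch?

A#3

The twelfth's letter: D up five letter names plus an octave → A.
A perfect twelfth spans 19 semitones, so from D#2 the target pitch is A#3.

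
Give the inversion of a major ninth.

First reduce the compound major ninth to its simple form, a major second.
Inverted interval numbers add to nine, so a second pairs with a seventh (2 + 7 = 9).
And major becomes minor under inversion, so we get a minor seventh.

minor seventh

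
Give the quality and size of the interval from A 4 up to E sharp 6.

A to E spans five letter names (A-B-C-D-E), plus an octave: a twelfth.
The perfect twelfth is 19 semitones; here we have 20, one semitone wider: augmented.
(Equivalently, a compound augmented fifth: an augmented fifth plus an octave.)

A12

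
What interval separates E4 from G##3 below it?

Descending from E4 to G##3 is the same interval as ascending G##3 to E4.
G to E spans six letter names (G-A-B-C-D-E) — that makes it a sixth of some quality.
The major sixth is 9 semitones; here we have 7, two semitones narrower: diminished.

diminished 6th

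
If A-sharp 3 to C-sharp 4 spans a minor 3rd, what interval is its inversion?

Inverted interval numbers add to nine, so a third pairs with a sixth (3 + 6 = 9).
And minor becomes major under inversion, so we get a major sixth.

major sixth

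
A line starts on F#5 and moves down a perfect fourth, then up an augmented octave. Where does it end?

C##6

F#5 down a perfect fourth → C#5 (5 semitones).
Up an augmented octave from C#5: C##6 (13 semitones up).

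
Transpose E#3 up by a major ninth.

The ninth's letter: E up two letter names plus an octave → F.
A major ninth is 14 semitones; 14 semitones up from E#3 gives F##4.

F##4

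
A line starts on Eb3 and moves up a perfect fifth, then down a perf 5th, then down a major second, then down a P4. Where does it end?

A perfect fifth up from Eb3 is Bb3.
A perfect fifth down from Bb3 is Eb3.
Eb3 down a major second → Db3 (2 semitones).
Db3 down a perfect fourth → Ab2 (5 semitones).

Ab2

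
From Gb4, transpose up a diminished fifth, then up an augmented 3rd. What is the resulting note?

F5

A diminished fifth up from Gb4 is Dbb5.
Dbb5 up an augmented third → F5 (5 semitones).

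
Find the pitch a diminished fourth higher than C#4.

Counting four letter names up from C lands on F.
A diminished fourth is 4 semitones; 4 semitones up from C#4 gives F4.

F4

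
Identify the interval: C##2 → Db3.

C to D spans two letter names (C-D), plus an octave: a ninth.
The major ninth is 14 semitones; here we have 11, three semitones narrower: doubly diminished.

doubly diminished ninth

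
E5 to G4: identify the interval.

major 6th

Descending from E5 to G4 is the same interval as ascending G4 to E5.
G to E spans six letter names (G-A-B-C-D-E): a sixth.
The major sixth spans 9 semitones, and G4 to E5 is exactly 9 semitones — so this is a major sixth.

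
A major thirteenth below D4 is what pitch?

F2

Counting six letter names plus an octave down from D lands on F.
A major thirteenth spans 21 semitones, so from D4 the target pitch is F2.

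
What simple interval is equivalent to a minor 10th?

minor third

Take out an octave (7 from the number): 10 − 7 = 3.
Quality carries through unchanged, so the simple form is a minor third.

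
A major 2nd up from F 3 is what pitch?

G 3

The second takes the letter from F up to G.
Moving 2 semitones up from F3 (the size of a major second) reaches G3.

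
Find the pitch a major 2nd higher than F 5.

Counting two letter names up from F lands on G.
A major second is 2 semitones; 2 semitones up from F5 gives G5.

G 5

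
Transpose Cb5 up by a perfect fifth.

Gb5

Five letter names up from C: G.
A perfect fifth is 7 semitones; 7 semitones up from Cb5 gives Gb5.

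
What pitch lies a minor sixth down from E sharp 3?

G double-sharp 2

The sixth takes the letter from E down to G.
A minor sixth spans 8 semitones, so from E#3 the target pitch is G##2.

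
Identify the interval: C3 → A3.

major 6th

C to A spans six letter names (C-D-E-F-G-A): a sixth.
C3 to A3 is 9 semitones, matching the major sixth exactly, so the quality is major.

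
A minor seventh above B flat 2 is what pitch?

The seventh takes the letter from B up to A.
A minor seventh spans 10 semitones, so from Bb2 the target pitch is Ab3.

A flat 3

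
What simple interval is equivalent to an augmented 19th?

Take out 2 octaves (14 from the number): 19 − 14 = 5.
That makes an augmented nineteenth a compound augmented fifth — 2 octaves plus an augmented fifth.

augmented fifth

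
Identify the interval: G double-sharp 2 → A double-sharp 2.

M2

G to A spans two letter names (G-A): a second.
Counting semitones, G##2→A##2 is 2, which is the major second.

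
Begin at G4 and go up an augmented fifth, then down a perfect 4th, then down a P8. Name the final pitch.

A#3

G4 up an augmented fifth → D#5 (8 semitones).
D#5 down a perfect fourth → A#4 (5 semitones).
A perfect octave down from A#4 is A#3.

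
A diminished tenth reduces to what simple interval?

diminished third

Subtracting seven from the interval number removes an octave: 10 − 7 = 3.
So a diminished tenth is an octave plus a diminished third. The quality is unchanged.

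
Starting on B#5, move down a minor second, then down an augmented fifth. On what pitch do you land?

B#5 down a minor second → A##5 (1 semitone).
An augmented fifth down from A##5 is D#5.

D#5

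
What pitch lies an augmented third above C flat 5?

E 5

The third takes the letter from C up to E.
An augmented third is 5 semitones; 5 semitones up from Cb5 gives E5.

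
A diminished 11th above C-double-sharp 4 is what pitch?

F-sharp 5

Counting four letter names plus an octave up from C lands on F.
A diminished eleventh spans 16 semitones, so from C##4 the target pitch is F#5.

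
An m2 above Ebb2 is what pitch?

Fbb2

The second takes the letter from E up to F.
Moving 1 semitone up from Ebb2 (the size of a minor second) reaches Fbb2.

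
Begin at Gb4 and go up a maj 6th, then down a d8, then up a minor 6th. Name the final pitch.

Up a major sixth from Gb4: Eb5 (9 semitones up).
A diminished octave down from Eb5 is E4.
E4 up a minor sixth → C5 (8 semitones).

C5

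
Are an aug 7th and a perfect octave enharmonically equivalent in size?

Both span 12 semitones: an augmented seventh and a perfect octave are the same chromatic distance.

Yes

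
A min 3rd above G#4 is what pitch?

B4

Counting three letter names up from G lands on B.
A minor third spans 3 semitones, so from G#4 the target pitch is B4.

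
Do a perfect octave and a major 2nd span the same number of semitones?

No

A perfect octave spans 12 semitones; a major second spans 2 semitones. They differ by 10.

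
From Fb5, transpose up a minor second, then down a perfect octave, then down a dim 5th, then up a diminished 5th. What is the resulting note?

Gbb4

A minor second up from Fb5 is Gbb5.
Down a perfect octave from Gbb5: Gbb4 (12 semitones down).
Gbb4 down a diminished fifth → Cb4 (6 semitones).
Up a diminished fifth from Cb4: Gbb4 (6 semitones up).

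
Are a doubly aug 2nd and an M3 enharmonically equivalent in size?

A doubly augmented second spans 4 semitones, and a major third also spans 4 semitones — they're enharmonic.

Yes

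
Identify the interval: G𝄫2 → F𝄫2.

Descending from Gbb2 to Fbb2 is the same interval as ascending Fbb2 to Gbb2.
F to G spans two letter names (F-G), so the interval is some kind of second.
The major second spans 2 semitones, and Fbb2 to Gbb2 is exactly 2 semitones — so this is a major second.

major 2nd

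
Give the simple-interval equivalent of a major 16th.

major 2nd

Subtracting seven from the interval number removes an octave: 16 − 14 = 2.
Quality carries through unchanged, so the simple form is a major second.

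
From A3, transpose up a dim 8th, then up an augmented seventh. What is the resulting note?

A3 up a diminished octave → Ab4 (11 semitones).
Ab4 up an augmented seventh → G#5 (12 semitones).

G#5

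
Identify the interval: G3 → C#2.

diminished twelfth

Descending from G3 to C#2 is the same interval as ascending C#2 to G3.
C to G spans five letter names (C-D-E-F-G), plus an octave — that makes it a twelfth of some quality.
The perfect twelfth is 19 semitones; here we have 18, one semitone narrower: diminished.
(Equivalently, a compound diminished fifth: a diminished fifth plus an octave.)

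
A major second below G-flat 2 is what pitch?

F-flat 2

The second takes the letter from G down to F.
A major second spans 2 semitones, so from Gb2 the target pitch is Fb2.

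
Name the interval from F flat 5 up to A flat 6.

F to A spans three letter names (F-G-A), plus an octave, so the interval is some kind of tenth.
The major tenth spans 16 semitones, and Fb5 to Ab6 is exactly 16 semitones — so this is a major tenth.
(Equivalently, a compound major third: a major third plus an octave.)

major tenth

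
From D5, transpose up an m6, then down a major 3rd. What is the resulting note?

D5 up a minor sixth → Bb5 (8 semitones).
A major third down from Bb5 is Gb5.

Gb5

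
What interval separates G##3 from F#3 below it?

augmented second

Descending from G##3 to F#3 is the same interval as ascending F#3 to G##3.
F to G spans two letter names (F-G): a second.
A major second would be 2 semitones; F#3 to G##3 is 3, one semitone wider, so the interval is augmented.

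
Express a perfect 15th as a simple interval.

Each octave removed subtracts seven from the number: 15 − 7 = 8.
That makes a perfect fifteenth a compound perfect octave — an octave plus a perfect octave.

perfect octave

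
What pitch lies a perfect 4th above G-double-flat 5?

C-double-flat 6

The fourth takes the letter from G up to C.
Moving 5 semitones up from Gbb5 (the size of a perfect fourth) reaches Cbb6.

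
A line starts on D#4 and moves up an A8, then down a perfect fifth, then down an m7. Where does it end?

An augmented octave up from D#4 is D##5.
Down a perfect fifth from D##5: G##4 (7 semitones down).
G##4 down a minor seventh → A##3 (10 semitones).

A##3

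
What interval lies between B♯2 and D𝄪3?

B to D spans three letter names (B-C-D) — that makes it a third of some quality.
The major third spans 4 semitones, and B#2 to D##3 is exactly 4 semitones — so this is a major third.

major third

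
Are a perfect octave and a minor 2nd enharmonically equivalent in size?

No

A perfect octave spans 12 semitones; a minor second spans 1 semitone. They differ by 11.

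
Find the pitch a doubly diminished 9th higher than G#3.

Abb4

Two letters up from G (plus an octave) reaches A.
Moving 11 semitones up from G#3 (the size of a doubly diminished ninth) reaches Abb4.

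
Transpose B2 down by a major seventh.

The seventh takes the letter from B down to C.
A major seventh is 11 semitones; 11 semitones down from B2 gives C2.

C2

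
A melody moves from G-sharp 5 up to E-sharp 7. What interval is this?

major thirteenth

G to E spans six letter names (G-A-B-C-D-E), plus an octave, so the interval is some kind of thirteenth.
Counting semitones, G#5→E#7 is 21, which is the major thirteenth.
(Equivalently, a compound major sixth: a major sixth plus an octave.)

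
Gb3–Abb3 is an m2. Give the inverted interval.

Inverted interval numbers add to nine, so a second pairs with a seventh (2 + 7 = 9).
The quality also flips — minor becomes major — giving a major seventh.

major seventh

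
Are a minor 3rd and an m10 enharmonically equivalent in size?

No

A minor third spans 3 semitones; a minor tenth spans 15 semitones. They differ by 12.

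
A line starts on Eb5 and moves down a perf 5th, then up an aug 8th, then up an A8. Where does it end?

A#6

Eb5 down a perfect fifth → Ab4 (7 semitones).
An augmented octave up from Ab4 is A5.
An augmented octave up from A5 is A#6.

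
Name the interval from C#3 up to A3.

m6

C to A spans six letter names (C-D-E-F-G-A): a sixth.
A major sixth would be 9 semitones, but C#3 to A3 is 8 — one semitone narrower, making it a minor sixth.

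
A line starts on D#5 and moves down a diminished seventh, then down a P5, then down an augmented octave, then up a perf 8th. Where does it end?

Down a diminished seventh from D#5: E##4 (9 semitones down).
E##4 down a perfect fifth → A##3 (7 semitones).
A##3 down an augmented octave → A#2 (13 semitones).
A#2 up a perfect octave → A#3 (12 semitones).

A#3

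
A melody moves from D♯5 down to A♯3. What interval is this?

Descending from D#5 to A#3 is the same interval as ascending A#3 to D#5.
A to D spans four letter names (A-B-C-D), plus an octave, so the interval is some kind of eleventh.
Counting semitones, A#3→D#5 is 17, which is the perfect eleventh.
(Equivalently, a compound perfect fourth: a perfect fourth plus an octave.)

P11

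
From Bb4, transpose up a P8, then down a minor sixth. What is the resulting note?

A perfect octave up from Bb4 is Bb5.
Bb5 down a minor sixth → D5 (8 semitones).

D5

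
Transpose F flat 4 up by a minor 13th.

D double-flat 6

The thirteenth's letter: F up six letter names plus an octave → D.
Moving 20 semitones up from Fb4 (the size of a minor thirteenth) reaches Dbb6.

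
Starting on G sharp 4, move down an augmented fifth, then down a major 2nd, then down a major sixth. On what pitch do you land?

D flat 3

G#4 down an augmented fifth → C4 (8 semitones).
Down a major second from C4: Bb3 (2 semitones down).
Bb3 down a major sixth → Db3 (9 semitones).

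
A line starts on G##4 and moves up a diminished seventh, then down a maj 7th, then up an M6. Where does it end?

Up a diminished seventh from G##4: F#5 (9 semitones up).
A major seventh down from F#5 is G4.
G4 up a major sixth → E5 (9 semitones).

E5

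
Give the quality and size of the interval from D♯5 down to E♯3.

minor fourteenth

Descending from D#5 to E#3 is the same interval as ascending E#3 to D#5.
E to D spans seven letter names (E-F-G-A-B-C-D), plus an octave: a fourteenth.
At 22 semitones, E#3→D#5 falls one short of a major fourteenth: minor.
(Equivalently, a compound minor seventh: a minor seventh plus an octave.)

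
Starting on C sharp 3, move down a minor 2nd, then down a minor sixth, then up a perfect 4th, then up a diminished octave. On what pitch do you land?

G sharp 3

Down a minor second from C#3: B#2 (1 semitone down).
A minor sixth down from B#2 is D##2.
D##2 up a perfect fourth → G##2 (5 semitones).
G##2 up a diminished octave → G#3 (11 semitones).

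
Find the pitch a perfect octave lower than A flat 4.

The letter stays A (same as the start), shifted an octave down.
Moving 12 semitones down from Ab4 (the size of a perfect octave) reaches Ab3.

A flat 3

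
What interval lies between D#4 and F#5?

D to F spans three letter names (D-E-F), plus an octave: a tenth.
At 15 semitones, D#4→F#5 falls one short of a major tenth: minor.
(Equivalently, a compound minor third: a minor third plus an octave.)

minor tenth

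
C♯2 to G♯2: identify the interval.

C to G spans five letter names (C-D-E-F-G): a fifth.
C#2 to G#2 is 7 semitones, matching the perfect fifth exactly, so the quality is perfect.

P5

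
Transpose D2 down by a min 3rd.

Three letter names down from D: B.
A minor third spans 3 semitones, so from D2 the target pitch is B1.

B1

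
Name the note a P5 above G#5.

Five letter names up from G: D.
A perfect fifth spans 7 semitones, so from G#5 the target pitch is D#6.

D#6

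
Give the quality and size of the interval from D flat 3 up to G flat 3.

D to G spans four letter names (D-E-F-G): a fourth.
Counting semitones, Db3→Gb3 is 5, which is the perfect fourth.

perfect fourth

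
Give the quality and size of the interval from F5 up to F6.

F to F is the same letter name, plus an octave: an octave.
F5 to F6 is 12 semitones, matching the perfect octave exactly, so the quality is perfect.

perfect octave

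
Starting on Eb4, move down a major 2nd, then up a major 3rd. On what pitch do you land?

A major second down from Eb4 is Db4.
Db4 up a major third → F4 (4 semitones).

F4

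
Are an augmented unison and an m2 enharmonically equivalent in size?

Yes

Both span 1 semitone: an augmented unison and a minor second are the same chromatic distance.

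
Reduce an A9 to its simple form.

Each octave removed subtracts seven from the number: 9 − 7 = 2.
That makes an augmented ninth a compound augmented second — an octave plus an augmented second.

augmented 2nd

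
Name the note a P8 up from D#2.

An octave keeps the letter name D, an octave up from D.
A perfect octave is 12 semitones; 12 semitones up from D#2 gives D#3.

D#3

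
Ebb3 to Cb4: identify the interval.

major 6th

E to C spans six letter names (E-F-G-A-B-C): a sixth.
Counting semitones, Ebb3→Cb4 is 9, which is the major sixth.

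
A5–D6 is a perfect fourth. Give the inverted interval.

P5

Interval numbers invert to sum to nine: 4 + 5 = 9, so a fourth inverts to a fifth.
And perfect stays perfect under inversion, so we get a perfect fifth.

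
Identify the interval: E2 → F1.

Descending from E2 to F1 is the same interval as ascending F1 to E2.
F to E spans seven letter names (F-G-A-B-C-D-E) — that makes it a seventh of some quality.
The major seventh spans 11 semitones, and F1 to E2 is exactly 11 semitones — so this is a major seventh.

M7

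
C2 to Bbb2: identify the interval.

C to B spans seven letter names (C-D-E-F-G-A-B) — that makes it a seventh of some quality.
A major seventh would be 11 semitones; C2 to Bbb2 is 9, two semitones narrower, so the interval is diminished.

d7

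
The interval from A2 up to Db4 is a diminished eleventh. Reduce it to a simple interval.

diminished fourth

Each octave removed subtracts seven from the number: 11 − 7 = 4.
That makes a diminished eleventh a compound diminished fourth — an octave plus a diminished fourth.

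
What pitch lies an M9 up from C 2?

D 3

The ninth's letter: C up two letter names plus an octave → D.
A major ninth spans 14 semitones, so from C2 the target pitch is D3.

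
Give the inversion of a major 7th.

minor 2nd

Inverted interval numbers add to nine, so a seventh pairs with a second (7 + 2 = 9).
The quality also flips — major becomes minor — giving a minor second.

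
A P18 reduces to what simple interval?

Each octave removed subtracts seven from the number: 18 − 14 = 4.
Quality carries through unchanged, so the simple form is a perfect fourth.

perfect 4th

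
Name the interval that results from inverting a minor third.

Inverted interval numbers add to nine, so a third pairs with a sixth (3 + 6 = 9).
Quality inverts too: minor becomes major. That makes the inversion a major sixth.

M6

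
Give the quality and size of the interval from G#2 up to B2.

G to B spans three letter names (G-A-B) — that makes it a third of some quality.
G#2 to B2 is 3 semitones, a half step short of the major third (4), so this is minor.

minor third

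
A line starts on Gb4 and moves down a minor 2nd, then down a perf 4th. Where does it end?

Down a minor second from Gb4: F4 (1 semitone down).
A perfect fourth down from F4 is C4.

C4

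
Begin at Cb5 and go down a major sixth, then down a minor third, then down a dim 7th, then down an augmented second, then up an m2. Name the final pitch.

Dbb3

A major sixth down from Cb5 is Ebb4.
Down a minor third from Ebb4: Cb4 (3 semitones down).
A diminished seventh down from Cb4 is D3.
D3 down an augmented second → Cb3 (3 semitones).
Up a minor second from Cb3: Dbb3 (1 semitone up).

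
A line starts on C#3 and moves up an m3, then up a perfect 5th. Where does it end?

Up a minor third from C#3: E3 (3 semitones up).
E3 up a perfect fifth → B3 (7 semitones).

B3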